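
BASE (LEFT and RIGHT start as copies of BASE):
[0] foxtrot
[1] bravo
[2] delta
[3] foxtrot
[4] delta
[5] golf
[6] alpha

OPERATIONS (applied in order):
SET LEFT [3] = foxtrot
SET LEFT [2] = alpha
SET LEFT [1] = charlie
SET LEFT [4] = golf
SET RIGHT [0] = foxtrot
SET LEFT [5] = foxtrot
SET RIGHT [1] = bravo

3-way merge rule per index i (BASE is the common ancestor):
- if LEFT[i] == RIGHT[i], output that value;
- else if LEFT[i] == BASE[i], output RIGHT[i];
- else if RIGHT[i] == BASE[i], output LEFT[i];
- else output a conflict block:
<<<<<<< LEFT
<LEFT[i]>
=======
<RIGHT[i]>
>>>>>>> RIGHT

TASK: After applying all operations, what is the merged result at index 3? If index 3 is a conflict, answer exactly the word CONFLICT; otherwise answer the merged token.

Answer: foxtrot

Derivation:
Final LEFT:  [foxtrot, charlie, alpha, foxtrot, golf, foxtrot, alpha]
Final RIGHT: [foxtrot, bravo, delta, foxtrot, delta, golf, alpha]
i=0: L=foxtrot R=foxtrot -> agree -> foxtrot
i=1: L=charlie, R=bravo=BASE -> take LEFT -> charlie
i=2: L=alpha, R=delta=BASE -> take LEFT -> alpha
i=3: L=foxtrot R=foxtrot -> agree -> foxtrot
i=4: L=golf, R=delta=BASE -> take LEFT -> golf
i=5: L=foxtrot, R=golf=BASE -> take LEFT -> foxtrot
i=6: L=alpha R=alpha -> agree -> alpha
Index 3 -> foxtrot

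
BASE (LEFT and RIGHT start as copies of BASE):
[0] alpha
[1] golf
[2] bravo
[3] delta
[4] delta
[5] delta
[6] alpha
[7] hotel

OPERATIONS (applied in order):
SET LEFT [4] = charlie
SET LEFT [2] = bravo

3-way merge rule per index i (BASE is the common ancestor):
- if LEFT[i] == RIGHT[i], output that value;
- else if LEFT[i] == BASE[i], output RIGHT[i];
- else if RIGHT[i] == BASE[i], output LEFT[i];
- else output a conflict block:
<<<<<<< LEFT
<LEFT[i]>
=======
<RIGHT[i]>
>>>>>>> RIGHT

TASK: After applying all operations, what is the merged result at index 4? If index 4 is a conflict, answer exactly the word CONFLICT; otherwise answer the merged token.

Answer: charlie

Derivation:
Final LEFT:  [alpha, golf, bravo, delta, charlie, delta, alpha, hotel]
Final RIGHT: [alpha, golf, bravo, delta, delta, delta, alpha, hotel]
i=0: L=alpha R=alpha -> agree -> alpha
i=1: L=golf R=golf -> agree -> golf
i=2: L=bravo R=bravo -> agree -> bravo
i=3: L=delta R=delta -> agree -> delta
i=4: L=charlie, R=delta=BASE -> take LEFT -> charlie
i=5: L=delta R=delta -> agree -> delta
i=6: L=alpha R=alpha -> agree -> alpha
i=7: L=hotel R=hotel -> agree -> hotel
Index 4 -> charlie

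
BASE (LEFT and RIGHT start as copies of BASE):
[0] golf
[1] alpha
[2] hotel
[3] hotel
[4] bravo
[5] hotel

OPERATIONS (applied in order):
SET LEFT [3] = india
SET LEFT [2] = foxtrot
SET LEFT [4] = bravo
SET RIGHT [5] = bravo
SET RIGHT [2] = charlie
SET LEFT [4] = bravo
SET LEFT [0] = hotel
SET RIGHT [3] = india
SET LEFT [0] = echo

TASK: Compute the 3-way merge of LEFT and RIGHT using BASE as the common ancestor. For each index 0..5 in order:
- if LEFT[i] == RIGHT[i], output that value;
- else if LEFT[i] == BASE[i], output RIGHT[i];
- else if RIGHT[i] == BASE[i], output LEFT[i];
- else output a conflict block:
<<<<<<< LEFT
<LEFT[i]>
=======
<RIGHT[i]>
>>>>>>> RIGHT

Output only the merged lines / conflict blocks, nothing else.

Answer: echo
alpha
<<<<<<< LEFT
foxtrot
=======
charlie
>>>>>>> RIGHT
india
bravo
bravo

Derivation:
Final LEFT:  [echo, alpha, foxtrot, india, bravo, hotel]
Final RIGHT: [golf, alpha, charlie, india, bravo, bravo]
i=0: L=echo, R=golf=BASE -> take LEFT -> echo
i=1: L=alpha R=alpha -> agree -> alpha
i=2: BASE=hotel L=foxtrot R=charlie all differ -> CONFLICT
i=3: L=india R=india -> agree -> india
i=4: L=bravo R=bravo -> agree -> bravo
i=5: L=hotel=BASE, R=bravo -> take RIGHT -> bravo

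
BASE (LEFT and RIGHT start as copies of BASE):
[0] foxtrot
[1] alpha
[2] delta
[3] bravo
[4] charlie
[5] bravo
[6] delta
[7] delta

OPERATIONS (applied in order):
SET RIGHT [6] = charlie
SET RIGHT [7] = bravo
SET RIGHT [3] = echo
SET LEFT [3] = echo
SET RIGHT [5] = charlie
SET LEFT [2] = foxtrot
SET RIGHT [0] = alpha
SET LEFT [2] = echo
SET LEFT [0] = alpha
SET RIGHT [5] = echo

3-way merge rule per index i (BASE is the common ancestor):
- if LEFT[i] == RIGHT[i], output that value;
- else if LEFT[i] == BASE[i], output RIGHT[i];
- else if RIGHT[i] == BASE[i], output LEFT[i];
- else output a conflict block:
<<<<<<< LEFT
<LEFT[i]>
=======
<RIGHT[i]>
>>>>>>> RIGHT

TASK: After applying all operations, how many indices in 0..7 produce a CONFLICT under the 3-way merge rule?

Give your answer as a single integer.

Final LEFT:  [alpha, alpha, echo, echo, charlie, bravo, delta, delta]
Final RIGHT: [alpha, alpha, delta, echo, charlie, echo, charlie, bravo]
i=0: L=alpha R=alpha -> agree -> alpha
i=1: L=alpha R=alpha -> agree -> alpha
i=2: L=echo, R=delta=BASE -> take LEFT -> echo
i=3: L=echo R=echo -> agree -> echo
i=4: L=charlie R=charlie -> agree -> charlie
i=5: L=bravo=BASE, R=echo -> take RIGHT -> echo
i=6: L=delta=BASE, R=charlie -> take RIGHT -> charlie
i=7: L=delta=BASE, R=bravo -> take RIGHT -> bravo
Conflict count: 0

Answer: 0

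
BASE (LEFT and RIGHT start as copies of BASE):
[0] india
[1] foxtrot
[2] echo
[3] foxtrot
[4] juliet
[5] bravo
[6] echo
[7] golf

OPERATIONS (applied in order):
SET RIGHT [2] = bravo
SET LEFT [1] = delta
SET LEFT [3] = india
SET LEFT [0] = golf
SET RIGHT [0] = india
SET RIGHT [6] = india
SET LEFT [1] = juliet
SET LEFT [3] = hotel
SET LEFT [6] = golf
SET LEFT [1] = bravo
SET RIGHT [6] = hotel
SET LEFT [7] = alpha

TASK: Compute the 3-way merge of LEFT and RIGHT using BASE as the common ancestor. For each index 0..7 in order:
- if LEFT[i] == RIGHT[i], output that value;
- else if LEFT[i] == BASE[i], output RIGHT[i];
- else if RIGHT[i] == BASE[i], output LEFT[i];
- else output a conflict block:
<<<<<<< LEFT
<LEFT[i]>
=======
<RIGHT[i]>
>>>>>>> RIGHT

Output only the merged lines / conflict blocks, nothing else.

Answer: golf
bravo
bravo
hotel
juliet
bravo
<<<<<<< LEFT
golf
=======
hotel
>>>>>>> RIGHT
alpha

Derivation:
Final LEFT:  [golf, bravo, echo, hotel, juliet, bravo, golf, alpha]
Final RIGHT: [india, foxtrot, bravo, foxtrot, juliet, bravo, hotel, golf]
i=0: L=golf, R=india=BASE -> take LEFT -> golf
i=1: L=bravo, R=foxtrot=BASE -> take LEFT -> bravo
i=2: L=echo=BASE, R=bravo -> take RIGHT -> bravo
i=3: L=hotel, R=foxtrot=BASE -> take LEFT -> hotel
i=4: L=juliet R=juliet -> agree -> juliet
i=5: L=bravo R=bravo -> agree -> bravo
i=6: BASE=echo L=golf R=hotel all differ -> CONFLICT
i=7: L=alpha, R=golf=BASE -> take LEFT -> alpha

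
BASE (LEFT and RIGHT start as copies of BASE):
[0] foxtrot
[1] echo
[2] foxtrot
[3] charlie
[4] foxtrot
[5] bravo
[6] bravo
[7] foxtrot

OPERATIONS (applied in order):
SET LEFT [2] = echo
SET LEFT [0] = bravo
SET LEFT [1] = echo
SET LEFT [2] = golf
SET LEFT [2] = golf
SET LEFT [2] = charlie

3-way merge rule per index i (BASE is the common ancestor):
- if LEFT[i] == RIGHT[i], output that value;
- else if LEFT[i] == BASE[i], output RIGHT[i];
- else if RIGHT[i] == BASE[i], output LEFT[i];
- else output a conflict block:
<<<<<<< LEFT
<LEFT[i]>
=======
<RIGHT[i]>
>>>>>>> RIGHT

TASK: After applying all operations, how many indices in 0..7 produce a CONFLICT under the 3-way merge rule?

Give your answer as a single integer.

Answer: 0

Derivation:
Final LEFT:  [bravo, echo, charlie, charlie, foxtrot, bravo, bravo, foxtrot]
Final RIGHT: [foxtrot, echo, foxtrot, charlie, foxtrot, bravo, bravo, foxtrot]
i=0: L=bravo, R=foxtrot=BASE -> take LEFT -> bravo
i=1: L=echo R=echo -> agree -> echo
i=2: L=charlie, R=foxtrot=BASE -> take LEFT -> charlie
i=3: L=charlie R=charlie -> agree -> charlie
i=4: L=foxtrot R=foxtrot -> agree -> foxtrot
i=5: L=bravo R=bravo -> agree -> bravo
i=6: L=bravo R=bravo -> agree -> bravo
i=7: L=foxtrot R=foxtrot -> agree -> foxtrot
Conflict count: 0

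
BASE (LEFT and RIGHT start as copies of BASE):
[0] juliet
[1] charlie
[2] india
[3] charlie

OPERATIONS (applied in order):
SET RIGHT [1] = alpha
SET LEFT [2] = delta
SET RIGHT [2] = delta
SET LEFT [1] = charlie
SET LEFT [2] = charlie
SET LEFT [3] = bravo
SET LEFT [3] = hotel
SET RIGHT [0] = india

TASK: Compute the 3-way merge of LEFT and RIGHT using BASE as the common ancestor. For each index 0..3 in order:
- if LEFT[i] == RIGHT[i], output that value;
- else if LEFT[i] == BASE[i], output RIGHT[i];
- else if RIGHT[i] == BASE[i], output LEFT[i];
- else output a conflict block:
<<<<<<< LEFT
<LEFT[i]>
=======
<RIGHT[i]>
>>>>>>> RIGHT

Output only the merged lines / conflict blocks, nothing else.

Final LEFT:  [juliet, charlie, charlie, hotel]
Final RIGHT: [india, alpha, delta, charlie]
i=0: L=juliet=BASE, R=india -> take RIGHT -> india
i=1: L=charlie=BASE, R=alpha -> take RIGHT -> alpha
i=2: BASE=india L=charlie R=delta all differ -> CONFLICT
i=3: L=hotel, R=charlie=BASE -> take LEFT -> hotel

Answer: india
alpha
<<<<<<< LEFT
charlie
=======
delta
>>>>>>> RIGHT
hotel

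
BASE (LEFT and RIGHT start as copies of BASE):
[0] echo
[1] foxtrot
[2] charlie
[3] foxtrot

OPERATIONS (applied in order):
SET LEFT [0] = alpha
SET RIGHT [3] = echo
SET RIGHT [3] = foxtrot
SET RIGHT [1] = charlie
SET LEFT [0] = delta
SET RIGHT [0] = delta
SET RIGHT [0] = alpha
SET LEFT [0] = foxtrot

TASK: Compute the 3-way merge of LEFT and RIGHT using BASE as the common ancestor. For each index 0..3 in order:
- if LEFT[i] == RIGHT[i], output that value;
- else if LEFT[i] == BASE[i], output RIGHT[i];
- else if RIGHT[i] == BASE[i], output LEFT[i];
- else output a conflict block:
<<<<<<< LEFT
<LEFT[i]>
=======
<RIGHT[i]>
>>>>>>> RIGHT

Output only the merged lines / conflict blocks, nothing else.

Final LEFT:  [foxtrot, foxtrot, charlie, foxtrot]
Final RIGHT: [alpha, charlie, charlie, foxtrot]
i=0: BASE=echo L=foxtrot R=alpha all differ -> CONFLICT
i=1: L=foxtrot=BASE, R=charlie -> take RIGHT -> charlie
i=2: L=charlie R=charlie -> agree -> charlie
i=3: L=foxtrot R=foxtrot -> agree -> foxtrot

Answer: <<<<<<< LEFT
foxtrot
=======
alpha
>>>>>>> RIGHT
charlie
charlie
foxtrot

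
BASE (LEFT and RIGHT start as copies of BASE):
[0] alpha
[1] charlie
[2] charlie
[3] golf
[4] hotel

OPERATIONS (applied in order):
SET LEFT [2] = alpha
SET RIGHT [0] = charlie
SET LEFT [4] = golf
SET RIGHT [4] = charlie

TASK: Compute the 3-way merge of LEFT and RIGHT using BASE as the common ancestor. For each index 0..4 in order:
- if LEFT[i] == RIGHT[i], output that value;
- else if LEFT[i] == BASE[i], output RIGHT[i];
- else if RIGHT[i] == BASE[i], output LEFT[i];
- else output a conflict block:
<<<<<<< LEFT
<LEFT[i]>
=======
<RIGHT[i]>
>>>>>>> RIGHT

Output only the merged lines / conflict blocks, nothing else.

Answer: charlie
charlie
alpha
golf
<<<<<<< LEFT
golf
=======
charlie
>>>>>>> RIGHT

Derivation:
Final LEFT:  [alpha, charlie, alpha, golf, golf]
Final RIGHT: [charlie, charlie, charlie, golf, charlie]
i=0: L=alpha=BASE, R=charlie -> take RIGHT -> charlie
i=1: L=charlie R=charlie -> agree -> charlie
i=2: L=alpha, R=charlie=BASE -> take LEFT -> alpha
i=3: L=golf R=golf -> agree -> golf
i=4: BASE=hotel L=golf R=charlie all differ -> CONFLICT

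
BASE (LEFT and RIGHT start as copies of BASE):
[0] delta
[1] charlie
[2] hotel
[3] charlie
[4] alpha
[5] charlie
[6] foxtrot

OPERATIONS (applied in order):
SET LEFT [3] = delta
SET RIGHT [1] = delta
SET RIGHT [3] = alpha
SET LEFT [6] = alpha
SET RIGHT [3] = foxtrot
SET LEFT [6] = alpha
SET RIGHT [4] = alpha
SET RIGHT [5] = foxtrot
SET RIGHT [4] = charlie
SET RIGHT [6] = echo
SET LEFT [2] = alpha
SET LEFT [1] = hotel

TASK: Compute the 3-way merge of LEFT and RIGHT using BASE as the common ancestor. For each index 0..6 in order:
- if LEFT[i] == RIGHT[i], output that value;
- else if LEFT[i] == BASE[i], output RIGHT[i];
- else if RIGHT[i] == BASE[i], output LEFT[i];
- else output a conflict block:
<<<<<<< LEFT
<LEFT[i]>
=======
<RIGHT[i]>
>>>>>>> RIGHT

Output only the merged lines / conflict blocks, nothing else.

Final LEFT:  [delta, hotel, alpha, delta, alpha, charlie, alpha]
Final RIGHT: [delta, delta, hotel, foxtrot, charlie, foxtrot, echo]
i=0: L=delta R=delta -> agree -> delta
i=1: BASE=charlie L=hotel R=delta all differ -> CONFLICT
i=2: L=alpha, R=hotel=BASE -> take LEFT -> alpha
i=3: BASE=charlie L=delta R=foxtrot all differ -> CONFLICT
i=4: L=alpha=BASE, R=charlie -> take RIGHT -> charlie
i=5: L=charlie=BASE, R=foxtrot -> take RIGHT -> foxtrot
i=6: BASE=foxtrot L=alpha R=echo all differ -> CONFLICT

Answer: delta
<<<<<<< LEFT
hotel
=======
delta
>>>>>>> RIGHT
alpha
<<<<<<< LEFT
delta
=======
foxtrot
>>>>>>> RIGHT
charlie
foxtrot
<<<<<<< LEFT
alpha
=======
echo
>>>>>>> RIGHT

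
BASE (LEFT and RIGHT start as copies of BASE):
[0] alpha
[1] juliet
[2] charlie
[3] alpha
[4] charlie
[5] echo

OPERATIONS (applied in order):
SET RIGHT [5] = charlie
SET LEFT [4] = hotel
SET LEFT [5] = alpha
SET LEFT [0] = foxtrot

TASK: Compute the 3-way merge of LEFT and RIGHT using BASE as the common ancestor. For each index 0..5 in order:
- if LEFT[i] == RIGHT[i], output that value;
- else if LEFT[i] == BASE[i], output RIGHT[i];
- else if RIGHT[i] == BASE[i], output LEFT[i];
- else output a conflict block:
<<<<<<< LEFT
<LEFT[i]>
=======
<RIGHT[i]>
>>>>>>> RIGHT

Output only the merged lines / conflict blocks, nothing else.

Final LEFT:  [foxtrot, juliet, charlie, alpha, hotel, alpha]
Final RIGHT: [alpha, juliet, charlie, alpha, charlie, charlie]
i=0: L=foxtrot, R=alpha=BASE -> take LEFT -> foxtrot
i=1: L=juliet R=juliet -> agree -> juliet
i=2: L=charlie R=charlie -> agree -> charlie
i=3: L=alpha R=alpha -> agree -> alpha
i=4: L=hotel, R=charlie=BASE -> take LEFT -> hotel
i=5: BASE=echo L=alpha R=charlie all differ -> CONFLICT

Answer: foxtrot
juliet
charlie
alpha
hotel
<<<<<<< LEFT
alpha
=======
charlie
>>>>>>> RIGHT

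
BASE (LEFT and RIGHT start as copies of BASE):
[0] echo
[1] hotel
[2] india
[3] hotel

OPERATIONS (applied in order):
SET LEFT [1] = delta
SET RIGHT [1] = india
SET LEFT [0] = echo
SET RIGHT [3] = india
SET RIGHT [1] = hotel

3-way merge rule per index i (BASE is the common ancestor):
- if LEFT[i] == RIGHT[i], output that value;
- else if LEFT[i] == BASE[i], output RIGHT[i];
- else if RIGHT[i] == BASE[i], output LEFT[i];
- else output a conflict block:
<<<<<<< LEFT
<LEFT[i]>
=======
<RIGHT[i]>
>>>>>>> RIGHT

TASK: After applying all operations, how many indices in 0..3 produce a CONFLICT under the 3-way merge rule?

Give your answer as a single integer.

Answer: 0

Derivation:
Final LEFT:  [echo, delta, india, hotel]
Final RIGHT: [echo, hotel, india, india]
i=0: L=echo R=echo -> agree -> echo
i=1: L=delta, R=hotel=BASE -> take LEFT -> delta
i=2: L=india R=india -> agree -> india
i=3: L=hotel=BASE, R=india -> take RIGHT -> india
Conflict count: 0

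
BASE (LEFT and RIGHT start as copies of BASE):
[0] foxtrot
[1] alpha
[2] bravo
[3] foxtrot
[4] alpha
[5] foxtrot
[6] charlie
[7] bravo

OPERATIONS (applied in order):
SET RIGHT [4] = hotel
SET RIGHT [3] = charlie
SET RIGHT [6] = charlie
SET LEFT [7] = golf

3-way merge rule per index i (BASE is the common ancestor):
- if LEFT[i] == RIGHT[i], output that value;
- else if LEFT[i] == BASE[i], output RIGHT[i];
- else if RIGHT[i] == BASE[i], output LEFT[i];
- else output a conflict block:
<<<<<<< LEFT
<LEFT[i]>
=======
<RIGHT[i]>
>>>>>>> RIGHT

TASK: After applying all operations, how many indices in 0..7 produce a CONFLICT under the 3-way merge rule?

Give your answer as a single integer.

Answer: 0

Derivation:
Final LEFT:  [foxtrot, alpha, bravo, foxtrot, alpha, foxtrot, charlie, golf]
Final RIGHT: [foxtrot, alpha, bravo, charlie, hotel, foxtrot, charlie, bravo]
i=0: L=foxtrot R=foxtrot -> agree -> foxtrot
i=1: L=alpha R=alpha -> agree -> alpha
i=2: L=bravo R=bravo -> agree -> bravo
i=3: L=foxtrot=BASE, R=charlie -> take RIGHT -> charlie
i=4: L=alpha=BASE, R=hotel -> take RIGHT -> hotel
i=5: L=foxtrot R=foxtrot -> agree -> foxtrot
i=6: L=charlie R=charlie -> agree -> charlie
i=7: L=golf, R=bravo=BASE -> take LEFT -> golf
Conflict count: 0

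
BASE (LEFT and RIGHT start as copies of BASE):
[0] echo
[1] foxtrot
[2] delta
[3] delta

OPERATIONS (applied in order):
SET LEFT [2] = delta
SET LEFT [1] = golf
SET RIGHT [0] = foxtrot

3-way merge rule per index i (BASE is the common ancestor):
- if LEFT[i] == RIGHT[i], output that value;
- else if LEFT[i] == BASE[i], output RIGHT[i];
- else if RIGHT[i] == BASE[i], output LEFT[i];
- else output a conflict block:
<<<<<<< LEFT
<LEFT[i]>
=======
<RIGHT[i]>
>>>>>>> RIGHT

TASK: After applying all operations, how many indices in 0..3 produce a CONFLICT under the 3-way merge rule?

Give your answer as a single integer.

Final LEFT:  [echo, golf, delta, delta]
Final RIGHT: [foxtrot, foxtrot, delta, delta]
i=0: L=echo=BASE, R=foxtrot -> take RIGHT -> foxtrot
i=1: L=golf, R=foxtrot=BASE -> take LEFT -> golf
i=2: L=delta R=delta -> agree -> delta
i=3: L=delta R=delta -> agree -> delta
Conflict count: 0

Answer: 0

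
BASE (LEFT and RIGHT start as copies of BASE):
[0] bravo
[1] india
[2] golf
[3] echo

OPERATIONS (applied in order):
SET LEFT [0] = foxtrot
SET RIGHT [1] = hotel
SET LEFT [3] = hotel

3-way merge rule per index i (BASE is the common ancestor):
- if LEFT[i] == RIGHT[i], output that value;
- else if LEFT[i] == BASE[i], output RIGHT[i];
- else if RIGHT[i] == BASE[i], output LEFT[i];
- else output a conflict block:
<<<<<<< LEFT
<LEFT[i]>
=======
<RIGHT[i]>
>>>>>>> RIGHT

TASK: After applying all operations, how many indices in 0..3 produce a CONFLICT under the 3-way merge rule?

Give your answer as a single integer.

Final LEFT:  [foxtrot, india, golf, hotel]
Final RIGHT: [bravo, hotel, golf, echo]
i=0: L=foxtrot, R=bravo=BASE -> take LEFT -> foxtrot
i=1: L=india=BASE, R=hotel -> take RIGHT -> hotel
i=2: L=golf R=golf -> agree -> golf
i=3: L=hotel, R=echo=BASE -> take LEFT -> hotel
Conflict count: 0

Answer: 0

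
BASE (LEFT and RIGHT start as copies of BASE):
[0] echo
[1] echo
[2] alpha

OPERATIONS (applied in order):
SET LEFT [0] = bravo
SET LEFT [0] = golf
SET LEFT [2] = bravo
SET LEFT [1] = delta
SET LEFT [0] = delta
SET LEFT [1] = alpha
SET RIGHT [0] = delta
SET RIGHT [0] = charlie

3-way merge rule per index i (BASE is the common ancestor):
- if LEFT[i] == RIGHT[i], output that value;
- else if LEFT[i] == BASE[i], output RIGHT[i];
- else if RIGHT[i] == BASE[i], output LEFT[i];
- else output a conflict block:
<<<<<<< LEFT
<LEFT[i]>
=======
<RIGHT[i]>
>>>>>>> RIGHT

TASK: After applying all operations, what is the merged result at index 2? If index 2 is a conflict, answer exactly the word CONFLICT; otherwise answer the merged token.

Final LEFT:  [delta, alpha, bravo]
Final RIGHT: [charlie, echo, alpha]
i=0: BASE=echo L=delta R=charlie all differ -> CONFLICT
i=1: L=alpha, R=echo=BASE -> take LEFT -> alpha
i=2: L=bravo, R=alpha=BASE -> take LEFT -> bravo
Index 2 -> bravo

Answer: bravo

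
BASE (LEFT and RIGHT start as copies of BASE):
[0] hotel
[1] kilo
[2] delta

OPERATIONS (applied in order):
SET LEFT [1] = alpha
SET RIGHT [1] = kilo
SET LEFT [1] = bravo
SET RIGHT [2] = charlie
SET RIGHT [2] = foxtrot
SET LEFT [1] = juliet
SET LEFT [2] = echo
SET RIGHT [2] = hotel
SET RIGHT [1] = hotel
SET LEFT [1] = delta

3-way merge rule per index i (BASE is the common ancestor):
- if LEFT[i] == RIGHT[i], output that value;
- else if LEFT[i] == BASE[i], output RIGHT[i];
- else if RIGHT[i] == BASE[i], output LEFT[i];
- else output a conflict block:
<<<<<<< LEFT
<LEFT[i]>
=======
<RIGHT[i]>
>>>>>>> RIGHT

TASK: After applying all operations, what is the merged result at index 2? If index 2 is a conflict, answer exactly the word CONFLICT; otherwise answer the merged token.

Answer: CONFLICT

Derivation:
Final LEFT:  [hotel, delta, echo]
Final RIGHT: [hotel, hotel, hotel]
i=0: L=hotel R=hotel -> agree -> hotel
i=1: BASE=kilo L=delta R=hotel all differ -> CONFLICT
i=2: BASE=delta L=echo R=hotel all differ -> CONFLICT
Index 2 -> CONFLICT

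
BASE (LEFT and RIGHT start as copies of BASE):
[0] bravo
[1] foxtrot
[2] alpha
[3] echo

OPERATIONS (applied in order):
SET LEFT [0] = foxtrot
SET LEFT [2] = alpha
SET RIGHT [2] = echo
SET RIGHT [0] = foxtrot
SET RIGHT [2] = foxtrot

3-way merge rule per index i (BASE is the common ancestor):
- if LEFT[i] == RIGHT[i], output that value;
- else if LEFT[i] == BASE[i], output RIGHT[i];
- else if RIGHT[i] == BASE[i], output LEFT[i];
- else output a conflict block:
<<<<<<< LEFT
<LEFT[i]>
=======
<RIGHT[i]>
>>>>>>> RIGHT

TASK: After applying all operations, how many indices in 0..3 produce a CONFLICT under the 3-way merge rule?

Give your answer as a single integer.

Answer: 0

Derivation:
Final LEFT:  [foxtrot, foxtrot, alpha, echo]
Final RIGHT: [foxtrot, foxtrot, foxtrot, echo]
i=0: L=foxtrot R=foxtrot -> agree -> foxtrot
i=1: L=foxtrot R=foxtrot -> agree -> foxtrot
i=2: L=alpha=BASE, R=foxtrot -> take RIGHT -> foxtrot
i=3: L=echo R=echo -> agree -> echo
Conflict count: 0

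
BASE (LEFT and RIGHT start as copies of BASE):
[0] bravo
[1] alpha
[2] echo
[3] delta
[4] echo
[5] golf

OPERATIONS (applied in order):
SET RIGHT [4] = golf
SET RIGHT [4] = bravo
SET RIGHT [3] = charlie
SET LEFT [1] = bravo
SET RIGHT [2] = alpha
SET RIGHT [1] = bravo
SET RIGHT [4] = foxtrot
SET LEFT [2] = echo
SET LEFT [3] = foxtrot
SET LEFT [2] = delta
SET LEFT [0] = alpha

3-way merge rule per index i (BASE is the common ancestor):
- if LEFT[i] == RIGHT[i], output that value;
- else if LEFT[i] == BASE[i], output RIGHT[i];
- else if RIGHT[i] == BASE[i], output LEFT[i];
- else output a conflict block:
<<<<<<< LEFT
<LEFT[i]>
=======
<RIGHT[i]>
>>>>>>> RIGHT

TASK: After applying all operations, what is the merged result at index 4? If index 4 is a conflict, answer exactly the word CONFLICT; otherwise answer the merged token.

Final LEFT:  [alpha, bravo, delta, foxtrot, echo, golf]
Final RIGHT: [bravo, bravo, alpha, charlie, foxtrot, golf]
i=0: L=alpha, R=bravo=BASE -> take LEFT -> alpha
i=1: L=bravo R=bravo -> agree -> bravo
i=2: BASE=echo L=delta R=alpha all differ -> CONFLICT
i=3: BASE=delta L=foxtrot R=charlie all differ -> CONFLICT
i=4: L=echo=BASE, R=foxtrot -> take RIGHT -> foxtrot
i=5: L=golf R=golf -> agree -> golf
Index 4 -> foxtrot

Answer: foxtrot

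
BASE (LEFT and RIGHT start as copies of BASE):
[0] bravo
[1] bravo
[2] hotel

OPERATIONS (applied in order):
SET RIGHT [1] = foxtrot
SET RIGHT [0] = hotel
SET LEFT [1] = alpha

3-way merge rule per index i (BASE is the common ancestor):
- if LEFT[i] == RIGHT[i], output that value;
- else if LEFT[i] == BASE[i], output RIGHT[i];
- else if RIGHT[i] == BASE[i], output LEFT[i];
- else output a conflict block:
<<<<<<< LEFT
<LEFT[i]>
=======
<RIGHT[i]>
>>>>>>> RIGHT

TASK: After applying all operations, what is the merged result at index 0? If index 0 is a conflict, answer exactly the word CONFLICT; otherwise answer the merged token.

Answer: hotel

Derivation:
Final LEFT:  [bravo, alpha, hotel]
Final RIGHT: [hotel, foxtrot, hotel]
i=0: L=bravo=BASE, R=hotel -> take RIGHT -> hotel
i=1: BASE=bravo L=alpha R=foxtrot all differ -> CONFLICT
i=2: L=hotel R=hotel -> agree -> hotel
Index 0 -> hotel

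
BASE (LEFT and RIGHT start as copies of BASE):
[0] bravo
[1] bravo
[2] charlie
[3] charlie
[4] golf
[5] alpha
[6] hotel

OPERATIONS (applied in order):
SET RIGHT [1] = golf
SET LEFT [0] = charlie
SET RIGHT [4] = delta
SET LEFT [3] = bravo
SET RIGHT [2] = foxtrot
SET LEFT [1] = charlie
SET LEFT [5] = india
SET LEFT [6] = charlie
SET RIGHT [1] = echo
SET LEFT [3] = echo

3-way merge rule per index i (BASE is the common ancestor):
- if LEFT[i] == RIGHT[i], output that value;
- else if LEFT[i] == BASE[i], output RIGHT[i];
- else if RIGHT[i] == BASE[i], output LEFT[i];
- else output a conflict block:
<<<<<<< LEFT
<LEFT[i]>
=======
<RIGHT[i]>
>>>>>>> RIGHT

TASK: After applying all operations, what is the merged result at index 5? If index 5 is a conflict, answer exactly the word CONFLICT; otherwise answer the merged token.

Final LEFT:  [charlie, charlie, charlie, echo, golf, india, charlie]
Final RIGHT: [bravo, echo, foxtrot, charlie, delta, alpha, hotel]
i=0: L=charlie, R=bravo=BASE -> take LEFT -> charlie
i=1: BASE=bravo L=charlie R=echo all differ -> CONFLICT
i=2: L=charlie=BASE, R=foxtrot -> take RIGHT -> foxtrot
i=3: L=echo, R=charlie=BASE -> take LEFT -> echo
i=4: L=golf=BASE, R=delta -> take RIGHT -> delta
i=5: L=india, R=alpha=BASE -> take LEFT -> india
i=6: L=charlie, R=hotel=BASE -> take LEFT -> charlie
Index 5 -> india

Answer: india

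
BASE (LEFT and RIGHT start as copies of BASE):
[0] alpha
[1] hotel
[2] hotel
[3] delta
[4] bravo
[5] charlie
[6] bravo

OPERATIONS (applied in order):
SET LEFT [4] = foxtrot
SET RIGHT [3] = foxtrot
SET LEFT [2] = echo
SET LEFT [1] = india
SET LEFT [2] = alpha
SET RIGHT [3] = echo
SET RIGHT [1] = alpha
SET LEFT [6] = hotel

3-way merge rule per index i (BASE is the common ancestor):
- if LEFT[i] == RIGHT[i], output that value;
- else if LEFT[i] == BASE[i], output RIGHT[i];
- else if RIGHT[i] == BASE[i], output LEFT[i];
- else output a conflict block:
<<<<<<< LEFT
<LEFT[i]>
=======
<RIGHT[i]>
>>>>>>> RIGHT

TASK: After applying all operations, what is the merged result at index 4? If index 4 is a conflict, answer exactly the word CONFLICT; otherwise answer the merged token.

Answer: foxtrot

Derivation:
Final LEFT:  [alpha, india, alpha, delta, foxtrot, charlie, hotel]
Final RIGHT: [alpha, alpha, hotel, echo, bravo, charlie, bravo]
i=0: L=alpha R=alpha -> agree -> alpha
i=1: BASE=hotel L=india R=alpha all differ -> CONFLICT
i=2: L=alpha, R=hotel=BASE -> take LEFT -> alpha
i=3: L=delta=BASE, R=echo -> take RIGHT -> echo
i=4: L=foxtrot, R=bravo=BASE -> take LEFT -> foxtrot
i=5: L=charlie R=charlie -> agree -> charlie
i=6: L=hotel, R=bravo=BASE -> take LEFT -> hotel
Index 4 -> foxtrot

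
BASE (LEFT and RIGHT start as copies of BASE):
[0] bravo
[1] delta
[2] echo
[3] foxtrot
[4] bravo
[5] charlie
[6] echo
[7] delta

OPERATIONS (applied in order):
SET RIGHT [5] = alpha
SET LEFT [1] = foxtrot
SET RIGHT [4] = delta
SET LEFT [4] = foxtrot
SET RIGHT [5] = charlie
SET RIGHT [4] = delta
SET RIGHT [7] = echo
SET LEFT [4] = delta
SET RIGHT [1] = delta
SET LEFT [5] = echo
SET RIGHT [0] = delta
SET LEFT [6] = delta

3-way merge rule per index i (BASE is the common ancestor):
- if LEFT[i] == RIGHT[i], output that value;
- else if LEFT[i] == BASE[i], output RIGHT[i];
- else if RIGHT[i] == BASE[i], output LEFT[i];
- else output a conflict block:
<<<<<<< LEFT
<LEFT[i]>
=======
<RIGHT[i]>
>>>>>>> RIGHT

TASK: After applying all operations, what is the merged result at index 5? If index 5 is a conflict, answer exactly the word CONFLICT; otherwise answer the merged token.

Answer: echo

Derivation:
Final LEFT:  [bravo, foxtrot, echo, foxtrot, delta, echo, delta, delta]
Final RIGHT: [delta, delta, echo, foxtrot, delta, charlie, echo, echo]
i=0: L=bravo=BASE, R=delta -> take RIGHT -> delta
i=1: L=foxtrot, R=delta=BASE -> take LEFT -> foxtrot
i=2: L=echo R=echo -> agree -> echo
i=3: L=foxtrot R=foxtrot -> agree -> foxtrot
i=4: L=delta R=delta -> agree -> delta
i=5: L=echo, R=charlie=BASE -> take LEFT -> echo
i=6: L=delta, R=echo=BASE -> take LEFT -> delta
i=7: L=delta=BASE, R=echo -> take RIGHT -> echo
Index 5 -> echo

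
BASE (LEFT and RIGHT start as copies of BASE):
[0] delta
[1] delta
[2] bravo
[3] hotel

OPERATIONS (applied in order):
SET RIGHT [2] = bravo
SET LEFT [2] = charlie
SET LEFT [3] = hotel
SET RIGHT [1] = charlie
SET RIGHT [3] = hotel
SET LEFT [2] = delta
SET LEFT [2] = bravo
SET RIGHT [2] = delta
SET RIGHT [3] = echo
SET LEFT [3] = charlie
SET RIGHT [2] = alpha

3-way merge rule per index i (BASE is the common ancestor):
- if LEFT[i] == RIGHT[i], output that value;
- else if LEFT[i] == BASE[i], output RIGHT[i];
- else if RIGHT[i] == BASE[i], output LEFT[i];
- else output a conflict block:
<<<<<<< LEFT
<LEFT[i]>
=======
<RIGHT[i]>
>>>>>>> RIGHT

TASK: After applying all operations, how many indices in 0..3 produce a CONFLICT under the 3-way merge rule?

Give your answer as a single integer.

Final LEFT:  [delta, delta, bravo, charlie]
Final RIGHT: [delta, charlie, alpha, echo]
i=0: L=delta R=delta -> agree -> delta
i=1: L=delta=BASE, R=charlie -> take RIGHT -> charlie
i=2: L=bravo=BASE, R=alpha -> take RIGHT -> alpha
i=3: BASE=hotel L=charlie R=echo all differ -> CONFLICT
Conflict count: 1

Answer: 1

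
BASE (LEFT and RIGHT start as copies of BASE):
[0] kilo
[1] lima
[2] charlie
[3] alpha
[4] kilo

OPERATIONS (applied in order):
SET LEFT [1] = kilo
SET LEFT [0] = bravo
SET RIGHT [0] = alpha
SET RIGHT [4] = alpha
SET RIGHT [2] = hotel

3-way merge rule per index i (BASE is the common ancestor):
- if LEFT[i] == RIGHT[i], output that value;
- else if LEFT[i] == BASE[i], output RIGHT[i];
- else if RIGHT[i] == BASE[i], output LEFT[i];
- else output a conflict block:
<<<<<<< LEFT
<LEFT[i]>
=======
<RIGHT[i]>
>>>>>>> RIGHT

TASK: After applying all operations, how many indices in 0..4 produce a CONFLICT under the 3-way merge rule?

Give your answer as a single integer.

Final LEFT:  [bravo, kilo, charlie, alpha, kilo]
Final RIGHT: [alpha, lima, hotel, alpha, alpha]
i=0: BASE=kilo L=bravo R=alpha all differ -> CONFLICT
i=1: L=kilo, R=lima=BASE -> take LEFT -> kilo
i=2: L=charlie=BASE, R=hotel -> take RIGHT -> hotel
i=3: L=alpha R=alpha -> agree -> alpha
i=4: L=kilo=BASE, R=alpha -> take RIGHT -> alpha
Conflict count: 1

Answer: 1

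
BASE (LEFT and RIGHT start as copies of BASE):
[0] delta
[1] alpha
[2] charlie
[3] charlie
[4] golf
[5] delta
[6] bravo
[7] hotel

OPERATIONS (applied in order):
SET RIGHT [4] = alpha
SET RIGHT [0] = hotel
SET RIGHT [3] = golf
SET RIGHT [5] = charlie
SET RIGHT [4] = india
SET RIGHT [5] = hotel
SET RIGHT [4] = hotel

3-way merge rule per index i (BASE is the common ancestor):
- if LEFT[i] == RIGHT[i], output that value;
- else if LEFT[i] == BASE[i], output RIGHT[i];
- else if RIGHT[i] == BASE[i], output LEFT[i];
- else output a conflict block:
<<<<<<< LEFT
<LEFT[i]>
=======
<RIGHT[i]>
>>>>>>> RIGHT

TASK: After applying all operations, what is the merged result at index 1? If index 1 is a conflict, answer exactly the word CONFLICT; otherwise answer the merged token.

Answer: alpha

Derivation:
Final LEFT:  [delta, alpha, charlie, charlie, golf, delta, bravo, hotel]
Final RIGHT: [hotel, alpha, charlie, golf, hotel, hotel, bravo, hotel]
i=0: L=delta=BASE, R=hotel -> take RIGHT -> hotel
i=1: L=alpha R=alpha -> agree -> alpha
i=2: L=charlie R=charlie -> agree -> charlie
i=3: L=charlie=BASE, R=golf -> take RIGHT -> golf
i=4: L=golf=BASE, R=hotel -> take RIGHT -> hotel
i=5: L=delta=BASE, R=hotel -> take RIGHT -> hotel
i=6: L=bravo R=bravo -> agree -> bravo
i=7: L=hotel R=hotel -> agree -> hotel
Index 1 -> alpha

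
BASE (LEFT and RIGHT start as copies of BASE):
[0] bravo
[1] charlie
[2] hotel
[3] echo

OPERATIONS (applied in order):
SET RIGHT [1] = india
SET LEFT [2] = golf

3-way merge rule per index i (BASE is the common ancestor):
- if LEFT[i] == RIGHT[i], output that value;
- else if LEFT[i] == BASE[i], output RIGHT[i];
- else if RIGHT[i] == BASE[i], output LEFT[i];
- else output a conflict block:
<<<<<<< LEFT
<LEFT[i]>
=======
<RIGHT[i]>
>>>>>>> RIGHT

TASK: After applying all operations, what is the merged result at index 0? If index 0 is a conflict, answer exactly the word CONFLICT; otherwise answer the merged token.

Answer: bravo

Derivation:
Final LEFT:  [bravo, charlie, golf, echo]
Final RIGHT: [bravo, india, hotel, echo]
i=0: L=bravo R=bravo -> agree -> bravo
i=1: L=charlie=BASE, R=india -> take RIGHT -> india
i=2: L=golf, R=hotel=BASE -> take LEFT -> golf
i=3: L=echo R=echo -> agree -> echo
Index 0 -> bravo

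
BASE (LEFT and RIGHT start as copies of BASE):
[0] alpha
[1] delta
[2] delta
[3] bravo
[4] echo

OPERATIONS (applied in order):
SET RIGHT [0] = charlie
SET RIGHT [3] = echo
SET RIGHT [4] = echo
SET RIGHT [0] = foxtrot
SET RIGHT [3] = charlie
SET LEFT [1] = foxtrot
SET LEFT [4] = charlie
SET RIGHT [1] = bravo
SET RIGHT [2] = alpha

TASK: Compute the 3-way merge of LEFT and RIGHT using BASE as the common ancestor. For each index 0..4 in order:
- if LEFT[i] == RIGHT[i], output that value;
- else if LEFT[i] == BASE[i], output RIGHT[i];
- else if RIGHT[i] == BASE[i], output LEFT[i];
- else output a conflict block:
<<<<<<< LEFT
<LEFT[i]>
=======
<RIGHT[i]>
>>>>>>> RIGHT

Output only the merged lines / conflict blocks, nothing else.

Answer: foxtrot
<<<<<<< LEFT
foxtrot
=======
bravo
>>>>>>> RIGHT
alpha
charlie
charlie

Derivation:
Final LEFT:  [alpha, foxtrot, delta, bravo, charlie]
Final RIGHT: [foxtrot, bravo, alpha, charlie, echo]
i=0: L=alpha=BASE, R=foxtrot -> take RIGHT -> foxtrot
i=1: BASE=delta L=foxtrot R=bravo all differ -> CONFLICT
i=2: L=delta=BASE, R=alpha -> take RIGHT -> alpha
i=3: L=bravo=BASE, R=charlie -> take RIGHT -> charlie
i=4: L=charlie, R=echo=BASE -> take LEFT -> charlie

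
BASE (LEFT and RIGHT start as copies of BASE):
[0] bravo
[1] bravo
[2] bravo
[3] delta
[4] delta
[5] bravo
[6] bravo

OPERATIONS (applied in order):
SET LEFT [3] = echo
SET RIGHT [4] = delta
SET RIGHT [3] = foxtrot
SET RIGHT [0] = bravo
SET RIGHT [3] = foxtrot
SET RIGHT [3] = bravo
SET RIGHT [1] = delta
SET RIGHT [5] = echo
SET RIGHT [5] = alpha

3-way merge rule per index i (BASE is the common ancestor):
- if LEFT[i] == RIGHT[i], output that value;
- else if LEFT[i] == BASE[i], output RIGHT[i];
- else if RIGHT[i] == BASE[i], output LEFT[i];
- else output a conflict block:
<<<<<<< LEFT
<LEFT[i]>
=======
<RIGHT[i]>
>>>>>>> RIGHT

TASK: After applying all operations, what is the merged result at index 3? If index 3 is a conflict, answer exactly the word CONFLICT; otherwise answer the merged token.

Answer: CONFLICT

Derivation:
Final LEFT:  [bravo, bravo, bravo, echo, delta, bravo, bravo]
Final RIGHT: [bravo, delta, bravo, bravo, delta, alpha, bravo]
i=0: L=bravo R=bravo -> agree -> bravo
i=1: L=bravo=BASE, R=delta -> take RIGHT -> delta
i=2: L=bravo R=bravo -> agree -> bravo
i=3: BASE=delta L=echo R=bravo all differ -> CONFLICT
i=4: L=delta R=delta -> agree -> delta
i=5: L=bravo=BASE, R=alpha -> take RIGHT -> alpha
i=6: L=bravo R=bravo -> agree -> bravo
Index 3 -> CONFLICT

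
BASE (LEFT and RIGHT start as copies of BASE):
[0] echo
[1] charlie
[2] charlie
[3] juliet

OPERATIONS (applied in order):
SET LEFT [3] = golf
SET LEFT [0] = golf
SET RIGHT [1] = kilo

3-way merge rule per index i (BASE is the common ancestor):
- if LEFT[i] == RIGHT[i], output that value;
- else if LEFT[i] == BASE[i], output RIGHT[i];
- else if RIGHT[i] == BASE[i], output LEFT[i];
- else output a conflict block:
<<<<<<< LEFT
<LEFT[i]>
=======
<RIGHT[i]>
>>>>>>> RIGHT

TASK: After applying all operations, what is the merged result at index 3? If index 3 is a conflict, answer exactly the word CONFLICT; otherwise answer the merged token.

Final LEFT:  [golf, charlie, charlie, golf]
Final RIGHT: [echo, kilo, charlie, juliet]
i=0: L=golf, R=echo=BASE -> take LEFT -> golf
i=1: L=charlie=BASE, R=kilo -> take RIGHT -> kilo
i=2: L=charlie R=charlie -> agree -> charlie
i=3: L=golf, R=juliet=BASE -> take LEFT -> golf
Index 3 -> golf

Answer: golf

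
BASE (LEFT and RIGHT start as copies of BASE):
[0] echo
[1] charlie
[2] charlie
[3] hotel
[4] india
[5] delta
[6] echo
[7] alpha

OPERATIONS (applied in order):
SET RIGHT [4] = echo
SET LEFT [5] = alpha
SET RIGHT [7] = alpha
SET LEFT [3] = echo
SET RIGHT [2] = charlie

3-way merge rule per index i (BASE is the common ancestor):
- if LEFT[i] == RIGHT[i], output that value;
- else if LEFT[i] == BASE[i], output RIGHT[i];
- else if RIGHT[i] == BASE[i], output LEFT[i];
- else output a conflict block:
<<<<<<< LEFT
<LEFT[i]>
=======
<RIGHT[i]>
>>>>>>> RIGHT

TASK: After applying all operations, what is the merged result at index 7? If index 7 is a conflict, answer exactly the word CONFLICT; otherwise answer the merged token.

Answer: alpha

Derivation:
Final LEFT:  [echo, charlie, charlie, echo, india, alpha, echo, alpha]
Final RIGHT: [echo, charlie, charlie, hotel, echo, delta, echo, alpha]
i=0: L=echo R=echo -> agree -> echo
i=1: L=charlie R=charlie -> agree -> charlie
i=2: L=charlie R=charlie -> agree -> charlie
i=3: L=echo, R=hotel=BASE -> take LEFT -> echo
i=4: L=india=BASE, R=echo -> take RIGHT -> echo
i=5: L=alpha, R=delta=BASE -> take LEFT -> alpha
i=6: L=echo R=echo -> agree -> echo
i=7: L=alpha R=alpha -> agree -> alpha
Index 7 -> alpha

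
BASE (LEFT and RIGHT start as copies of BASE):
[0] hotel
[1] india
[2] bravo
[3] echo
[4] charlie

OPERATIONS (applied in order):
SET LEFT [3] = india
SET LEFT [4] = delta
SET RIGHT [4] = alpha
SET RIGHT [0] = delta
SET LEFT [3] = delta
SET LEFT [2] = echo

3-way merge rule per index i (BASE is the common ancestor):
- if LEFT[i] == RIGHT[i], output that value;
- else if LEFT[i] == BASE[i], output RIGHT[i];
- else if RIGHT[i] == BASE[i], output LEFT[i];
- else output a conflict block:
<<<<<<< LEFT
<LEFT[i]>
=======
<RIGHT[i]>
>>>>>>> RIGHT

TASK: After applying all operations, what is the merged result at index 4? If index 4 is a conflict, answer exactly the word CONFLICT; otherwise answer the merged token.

Answer: CONFLICT

Derivation:
Final LEFT:  [hotel, india, echo, delta, delta]
Final RIGHT: [delta, india, bravo, echo, alpha]
i=0: L=hotel=BASE, R=delta -> take RIGHT -> delta
i=1: L=india R=india -> agree -> india
i=2: L=echo, R=bravo=BASE -> take LEFT -> echo
i=3: L=delta, R=echo=BASE -> take LEFT -> delta
i=4: BASE=charlie L=delta R=alpha all differ -> CONFLICT
Index 4 -> CONFLICT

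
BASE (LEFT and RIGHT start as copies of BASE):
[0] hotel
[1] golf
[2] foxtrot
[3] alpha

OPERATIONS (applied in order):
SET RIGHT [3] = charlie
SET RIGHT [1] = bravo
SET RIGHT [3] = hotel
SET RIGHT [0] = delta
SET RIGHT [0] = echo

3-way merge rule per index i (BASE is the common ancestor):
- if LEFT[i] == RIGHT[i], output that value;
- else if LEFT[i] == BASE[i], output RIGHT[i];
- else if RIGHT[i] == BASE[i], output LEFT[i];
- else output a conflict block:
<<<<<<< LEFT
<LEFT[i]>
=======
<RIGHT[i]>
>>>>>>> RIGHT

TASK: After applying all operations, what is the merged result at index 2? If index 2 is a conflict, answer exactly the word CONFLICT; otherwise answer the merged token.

Answer: foxtrot

Derivation:
Final LEFT:  [hotel, golf, foxtrot, alpha]
Final RIGHT: [echo, bravo, foxtrot, hotel]
i=0: L=hotel=BASE, R=echo -> take RIGHT -> echo
i=1: L=golf=BASE, R=bravo -> take RIGHT -> bravo
i=2: L=foxtrot R=foxtrot -> agree -> foxtrot
i=3: L=alpha=BASE, R=hotel -> take RIGHT -> hotel
Index 2 -> foxtrot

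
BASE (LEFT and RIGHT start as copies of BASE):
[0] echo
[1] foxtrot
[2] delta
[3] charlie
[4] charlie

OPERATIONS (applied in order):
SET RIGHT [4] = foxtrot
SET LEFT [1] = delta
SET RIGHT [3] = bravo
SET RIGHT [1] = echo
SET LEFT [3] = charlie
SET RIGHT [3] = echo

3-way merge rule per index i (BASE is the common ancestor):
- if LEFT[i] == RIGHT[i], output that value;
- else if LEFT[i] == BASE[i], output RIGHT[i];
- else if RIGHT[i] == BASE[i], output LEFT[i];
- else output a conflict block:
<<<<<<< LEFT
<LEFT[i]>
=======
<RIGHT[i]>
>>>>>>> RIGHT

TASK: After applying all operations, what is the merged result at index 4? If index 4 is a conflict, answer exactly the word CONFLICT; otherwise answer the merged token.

Final LEFT:  [echo, delta, delta, charlie, charlie]
Final RIGHT: [echo, echo, delta, echo, foxtrot]
i=0: L=echo R=echo -> agree -> echo
i=1: BASE=foxtrot L=delta R=echo all differ -> CONFLICT
i=2: L=delta R=delta -> agree -> delta
i=3: L=charlie=BASE, R=echo -> take RIGHT -> echo
i=4: L=charlie=BASE, R=foxtrot -> take RIGHT -> foxtrot
Index 4 -> foxtrot

Answer: foxtrot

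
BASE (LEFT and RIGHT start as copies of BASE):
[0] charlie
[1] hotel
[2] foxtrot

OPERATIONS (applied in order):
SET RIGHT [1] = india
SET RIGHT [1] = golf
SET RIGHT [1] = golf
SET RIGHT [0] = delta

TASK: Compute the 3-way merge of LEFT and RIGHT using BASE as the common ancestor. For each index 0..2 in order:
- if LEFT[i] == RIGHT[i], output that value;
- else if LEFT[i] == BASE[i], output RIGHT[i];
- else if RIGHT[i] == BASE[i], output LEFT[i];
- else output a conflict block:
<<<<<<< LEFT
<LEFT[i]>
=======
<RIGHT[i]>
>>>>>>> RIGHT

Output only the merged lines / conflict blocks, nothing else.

Answer: delta
golf
foxtrot

Derivation:
Final LEFT:  [charlie, hotel, foxtrot]
Final RIGHT: [delta, golf, foxtrot]
i=0: L=charlie=BASE, R=delta -> take RIGHT -> delta
i=1: L=hotel=BASE, R=golf -> take RIGHT -> golf
i=2: L=foxtrot R=foxtrot -> agree -> foxtrot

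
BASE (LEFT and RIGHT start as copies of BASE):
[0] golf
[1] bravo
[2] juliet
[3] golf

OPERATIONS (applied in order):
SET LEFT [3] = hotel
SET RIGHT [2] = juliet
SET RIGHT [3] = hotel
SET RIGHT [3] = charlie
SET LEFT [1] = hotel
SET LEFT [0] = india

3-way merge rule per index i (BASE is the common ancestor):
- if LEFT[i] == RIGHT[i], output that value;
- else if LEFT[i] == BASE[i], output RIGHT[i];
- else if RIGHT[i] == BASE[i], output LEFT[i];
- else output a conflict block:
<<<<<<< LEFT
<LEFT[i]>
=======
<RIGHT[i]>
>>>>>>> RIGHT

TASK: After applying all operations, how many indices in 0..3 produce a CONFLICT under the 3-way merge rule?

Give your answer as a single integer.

Final LEFT:  [india, hotel, juliet, hotel]
Final RIGHT: [golf, bravo, juliet, charlie]
i=0: L=india, R=golf=BASE -> take LEFT -> india
i=1: L=hotel, R=bravo=BASE -> take LEFT -> hotel
i=2: L=juliet R=juliet -> agree -> juliet
i=3: BASE=golf L=hotel R=charlie all differ -> CONFLICT
Conflict count: 1

Answer: 1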